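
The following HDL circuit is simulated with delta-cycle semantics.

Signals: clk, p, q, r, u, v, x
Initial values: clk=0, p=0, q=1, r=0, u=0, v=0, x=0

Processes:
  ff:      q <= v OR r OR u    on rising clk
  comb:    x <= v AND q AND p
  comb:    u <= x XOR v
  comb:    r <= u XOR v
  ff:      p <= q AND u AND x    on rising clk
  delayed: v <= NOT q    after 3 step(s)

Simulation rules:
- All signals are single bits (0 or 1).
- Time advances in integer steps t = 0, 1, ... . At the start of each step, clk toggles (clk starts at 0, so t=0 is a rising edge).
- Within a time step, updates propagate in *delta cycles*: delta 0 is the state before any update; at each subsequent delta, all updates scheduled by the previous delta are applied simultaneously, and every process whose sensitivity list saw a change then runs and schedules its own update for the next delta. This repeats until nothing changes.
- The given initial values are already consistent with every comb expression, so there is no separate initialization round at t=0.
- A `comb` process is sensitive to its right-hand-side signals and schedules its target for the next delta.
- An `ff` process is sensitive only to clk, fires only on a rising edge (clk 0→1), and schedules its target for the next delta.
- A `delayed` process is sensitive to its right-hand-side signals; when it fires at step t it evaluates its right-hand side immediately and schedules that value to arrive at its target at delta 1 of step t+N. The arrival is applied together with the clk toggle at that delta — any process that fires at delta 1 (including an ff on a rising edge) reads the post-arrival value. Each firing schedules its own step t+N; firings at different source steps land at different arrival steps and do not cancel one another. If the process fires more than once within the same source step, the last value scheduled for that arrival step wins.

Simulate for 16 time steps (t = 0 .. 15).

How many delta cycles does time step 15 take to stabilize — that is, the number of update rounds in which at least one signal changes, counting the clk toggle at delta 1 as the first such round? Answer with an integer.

t=0 Δ0: q=1 r=0 p=0 x=0 clk=0 v=0 u=0
  Δ1: clk:0→1
  Δ2: q:1→0
  (2Δ to stable)
t=1 Δ0: q=0 r=0 p=0 x=0 clk=1 v=0 u=0
  Δ1: clk:1→0
  (1Δ to stable)
t=2 Δ0: q=0 r=0 p=0 x=0 clk=0 v=0 u=0
  Δ1: clk:0→1
  (1Δ to stable)
t=3 Δ0: q=0 r=0 p=0 x=0 clk=1 v=0 u=0
  Δ1: clk:1→0, v:0→1
  Δ2: r:0→1, u:0→1
  Δ3: r:1→0
  (3Δ to stable)
t=4 Δ0: q=0 r=0 p=0 x=0 clk=0 v=1 u=1
  Δ1: clk:0→1
  Δ2: q:0→1
  (2Δ to stable)
t=5 Δ0: q=1 r=0 p=0 x=0 clk=1 v=1 u=1
  Δ1: clk:1→0
  (1Δ to stable)
t=6 Δ0: q=1 r=0 p=0 x=0 clk=0 v=1 u=1
  Δ1: clk:0→1
  (1Δ to stable)
t=7 Δ0: q=1 r=0 p=0 x=0 clk=1 v=1 u=1
  Δ1: clk:1→0, v:1→0
  Δ2: r:0→1, u:1→0
  Δ3: r:1→0
  (3Δ to stable)
t=8 Δ0: q=1 r=0 p=0 x=0 clk=0 v=0 u=0
  Δ1: clk:0→1
  Δ2: q:1→0
  (2Δ to stable)
t=9 Δ0: q=0 r=0 p=0 x=0 clk=1 v=0 u=0
  Δ1: clk:1→0
  (1Δ to stable)
t=10 Δ0: q=0 r=0 p=0 x=0 clk=0 v=0 u=0
  Δ1: clk:0→1
  (1Δ to stable)
t=11 Δ0: q=0 r=0 p=0 x=0 clk=1 v=0 u=0
  Δ1: clk:1→0, v:0→1
  Δ2: r:0→1, u:0→1
  Δ3: r:1→0
  (3Δ to stable)
t=12 Δ0: q=0 r=0 p=0 x=0 clk=0 v=1 u=1
  Δ1: clk:0→1
  Δ2: q:0→1
  (2Δ to stable)
t=13 Δ0: q=1 r=0 p=0 x=0 clk=1 v=1 u=1
  Δ1: clk:1→0
  (1Δ to stable)
t=14 Δ0: q=1 r=0 p=0 x=0 clk=0 v=1 u=1
  Δ1: clk:0→1
  (1Δ to stable)
t=15 Δ0: q=1 r=0 p=0 x=0 clk=1 v=1 u=1
  Δ1: clk:1→0, v:1→0
  Δ2: r:0→1, u:1→0
  Δ3: r:1→0
  (3Δ to stable)

3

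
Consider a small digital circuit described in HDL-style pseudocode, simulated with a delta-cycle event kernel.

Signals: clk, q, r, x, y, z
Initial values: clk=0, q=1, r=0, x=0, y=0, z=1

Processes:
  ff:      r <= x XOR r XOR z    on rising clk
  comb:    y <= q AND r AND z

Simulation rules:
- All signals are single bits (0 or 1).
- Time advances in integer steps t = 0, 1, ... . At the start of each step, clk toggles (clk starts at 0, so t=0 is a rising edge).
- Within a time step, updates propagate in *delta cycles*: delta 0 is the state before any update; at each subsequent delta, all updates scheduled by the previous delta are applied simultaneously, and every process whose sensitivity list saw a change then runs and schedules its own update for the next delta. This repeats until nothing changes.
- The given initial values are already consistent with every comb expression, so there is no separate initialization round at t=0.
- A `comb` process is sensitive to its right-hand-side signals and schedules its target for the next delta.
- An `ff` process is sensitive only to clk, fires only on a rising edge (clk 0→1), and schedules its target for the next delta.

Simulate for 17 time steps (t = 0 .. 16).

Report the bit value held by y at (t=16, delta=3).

t0.Δ0 x=0 z=1 y=0 clk=0 r=0 q=1
t0.Δ1 x=0 z=1 y=0 clk=1 r=0 q=1
t0.Δ2 x=0 z=1 y=0 clk=1 r=1 q=1
t0.Δ3 x=0 z=1 y=1 clk=1 r=1 q=1
t1.Δ0 x=0 z=1 y=1 clk=1 r=1 q=1
t1.Δ1 x=0 z=1 y=1 clk=0 r=1 q=1
t2.Δ0 x=0 z=1 y=1 clk=0 r=1 q=1
t2.Δ1 x=0 z=1 y=1 clk=1 r=1 q=1
t2.Δ2 x=0 z=1 y=1 clk=1 r=0 q=1
t2.Δ3 x=0 z=1 y=0 clk=1 r=0 q=1
t3.Δ0 x=0 z=1 y=0 clk=1 r=0 q=1
t3.Δ1 x=0 z=1 y=0 clk=0 r=0 q=1
t4.Δ0 x=0 z=1 y=0 clk=0 r=0 q=1
t4.Δ1 x=0 z=1 y=0 clk=1 r=0 q=1
t4.Δ2 x=0 z=1 y=0 clk=1 r=1 q=1
t4.Δ3 x=0 z=1 y=1 clk=1 r=1 q=1
t5.Δ0 x=0 z=1 y=1 clk=1 r=1 q=1
t5.Δ1 x=0 z=1 y=1 clk=0 r=1 q=1
t6.Δ0 x=0 z=1 y=1 clk=0 r=1 q=1
t6.Δ1 x=0 z=1 y=1 clk=1 r=1 q=1
t6.Δ2 x=0 z=1 y=1 clk=1 r=0 q=1
t6.Δ3 x=0 z=1 y=0 clk=1 r=0 q=1
t7.Δ0 x=0 z=1 y=0 clk=1 r=0 q=1
t7.Δ1 x=0 z=1 y=0 clk=0 r=0 q=1
t8.Δ0 x=0 z=1 y=0 clk=0 r=0 q=1
t8.Δ1 x=0 z=1 y=0 clk=1 r=0 q=1
t8.Δ2 x=0 z=1 y=0 clk=1 r=1 q=1
t8.Δ3 x=0 z=1 y=1 clk=1 r=1 q=1
t9.Δ0 x=0 z=1 y=1 clk=1 r=1 q=1
t9.Δ1 x=0 z=1 y=1 clk=0 r=1 q=1
t10.Δ0 x=0 z=1 y=1 clk=0 r=1 q=1
t10.Δ1 x=0 z=1 y=1 clk=1 r=1 q=1
t10.Δ2 x=0 z=1 y=1 clk=1 r=0 q=1
t10.Δ3 x=0 z=1 y=0 clk=1 r=0 q=1
t11.Δ0 x=0 z=1 y=0 clk=1 r=0 q=1
t11.Δ1 x=0 z=1 y=0 clk=0 r=0 q=1
t12.Δ0 x=0 z=1 y=0 clk=0 r=0 q=1
t12.Δ1 x=0 z=1 y=0 clk=1 r=0 q=1
t12.Δ2 x=0 z=1 y=0 clk=1 r=1 q=1
t12.Δ3 x=0 z=1 y=1 clk=1 r=1 q=1
t13.Δ0 x=0 z=1 y=1 clk=1 r=1 q=1
t13.Δ1 x=0 z=1 y=1 clk=0 r=1 q=1
t14.Δ0 x=0 z=1 y=1 clk=0 r=1 q=1
t14.Δ1 x=0 z=1 y=1 clk=1 r=1 q=1
t14.Δ2 x=0 z=1 y=1 clk=1 r=0 q=1
t14.Δ3 x=0 z=1 y=0 clk=1 r=0 q=1
t15.Δ0 x=0 z=1 y=0 clk=1 r=0 q=1
t15.Δ1 x=0 z=1 y=0 clk=0 r=0 q=1
t16.Δ0 x=0 z=1 y=0 clk=0 r=0 q=1
t16.Δ1 x=0 z=1 y=0 clk=1 r=0 q=1
t16.Δ2 x=0 z=1 y=0 clk=1 r=1 q=1
t16.Δ3 x=0 z=1 y=1 clk=1 r=1 q=1

1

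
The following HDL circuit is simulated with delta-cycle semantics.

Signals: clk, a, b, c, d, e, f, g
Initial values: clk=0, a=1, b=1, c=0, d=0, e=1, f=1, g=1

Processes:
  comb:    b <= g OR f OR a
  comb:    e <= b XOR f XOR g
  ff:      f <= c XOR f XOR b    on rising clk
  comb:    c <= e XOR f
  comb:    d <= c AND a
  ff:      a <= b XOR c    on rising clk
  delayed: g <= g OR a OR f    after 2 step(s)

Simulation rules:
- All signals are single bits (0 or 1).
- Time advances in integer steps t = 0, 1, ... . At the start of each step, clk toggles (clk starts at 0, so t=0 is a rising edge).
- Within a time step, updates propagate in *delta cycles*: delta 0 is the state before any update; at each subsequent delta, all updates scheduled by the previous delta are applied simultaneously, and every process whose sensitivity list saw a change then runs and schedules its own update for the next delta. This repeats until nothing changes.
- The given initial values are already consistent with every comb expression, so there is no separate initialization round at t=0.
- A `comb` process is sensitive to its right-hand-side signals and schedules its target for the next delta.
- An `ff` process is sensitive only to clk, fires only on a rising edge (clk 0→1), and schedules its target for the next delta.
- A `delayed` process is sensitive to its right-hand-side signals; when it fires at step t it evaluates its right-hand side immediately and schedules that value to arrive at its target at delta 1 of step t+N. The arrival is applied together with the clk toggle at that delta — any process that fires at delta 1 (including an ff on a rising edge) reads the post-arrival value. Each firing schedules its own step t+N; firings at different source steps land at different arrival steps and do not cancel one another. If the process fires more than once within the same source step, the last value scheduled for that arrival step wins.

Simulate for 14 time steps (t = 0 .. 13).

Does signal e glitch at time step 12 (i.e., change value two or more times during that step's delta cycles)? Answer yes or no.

no

t0.Δ0 c=0 f=1 e=1 d=0 g=1 a=1 b=1 clk=0
t0.Δ1 c=0 f=1 e=1 d=0 g=1 a=1 b=1 clk=1
t0.Δ2 c=0 f=0 e=1 d=0 g=1 a=1 b=1 clk=1
t0.Δ3 c=1 f=0 e=0 d=0 g=1 a=1 b=1 clk=1
t0.Δ4 c=0 f=0 e=0 d=1 g=1 a=1 b=1 clk=1
t0.Δ5 c=0 f=0 e=0 d=0 g=1 a=1 b=1 clk=1
t1.Δ0 c=0 f=0 e=0 d=0 g=1 a=1 b=1 clk=1
t1.Δ1 c=0 f=0 e=0 d=0 g=1 a=1 b=1 clk=0
t2.Δ0 c=0 f=0 e=0 d=0 g=1 a=1 b=1 clk=0
t2.Δ1 c=0 f=0 e=0 d=0 g=1 a=1 b=1 clk=1
t2.Δ2 c=0 f=1 e=0 d=0 g=1 a=1 b=1 clk=1
t2.Δ3 c=1 f=1 e=1 d=0 g=1 a=1 b=1 clk=1
t2.Δ4 c=0 f=1 e=1 d=1 g=1 a=1 b=1 clk=1
t2.Δ5 c=0 f=1 e=1 d=0 g=1 a=1 b=1 clk=1
t3.Δ0 c=0 f=1 e=1 d=0 g=1 a=1 b=1 clk=1
t3.Δ1 c=0 f=1 e=1 d=0 g=1 a=1 b=1 clk=0
t4.Δ0 c=0 f=1 e=1 d=0 g=1 a=1 b=1 clk=0
t4.Δ1 c=0 f=1 e=1 d=0 g=1 a=1 b=1 clk=1
t4.Δ2 c=0 f=0 e=1 d=0 g=1 a=1 b=1 clk=1
t4.Δ3 c=1 f=0 e=0 d=0 g=1 a=1 b=1 clk=1
t4.Δ4 c=0 f=0 e=0 d=1 g=1 a=1 b=1 clk=1
t4.Δ5 c=0 f=0 e=0 d=0 g=1 a=1 b=1 clk=1
t5.Δ0 c=0 f=0 e=0 d=0 g=1 a=1 b=1 clk=1
t5.Δ1 c=0 f=0 e=0 d=0 g=1 a=1 b=1 clk=0
t6.Δ0 c=0 f=0 e=0 d=0 g=1 a=1 b=1 clk=0
t6.Δ1 c=0 f=0 e=0 d=0 g=1 a=1 b=1 clk=1
t6.Δ2 c=0 f=1 e=0 d=0 g=1 a=1 b=1 clk=1
t6.Δ3 c=1 f=1 e=1 d=0 g=1 a=1 b=1 clk=1
t6.Δ4 c=0 f=1 e=1 d=1 g=1 a=1 b=1 clk=1
t6.Δ5 c=0 f=1 e=1 d=0 g=1 a=1 b=1 clk=1
t7.Δ0 c=0 f=1 e=1 d=0 g=1 a=1 b=1 clk=1
t7.Δ1 c=0 f=1 e=1 d=0 g=1 a=1 b=1 clk=0
t8.Δ0 c=0 f=1 e=1 d=0 g=1 a=1 b=1 clk=0
t8.Δ1 c=0 f=1 e=1 d=0 g=1 a=1 b=1 clk=1
t8.Δ2 c=0 f=0 e=1 d=0 g=1 a=1 b=1 clk=1
t8.Δ3 c=1 f=0 e=0 d=0 g=1 a=1 b=1 clk=1
t8.Δ4 c=0 f=0 e=0 d=1 g=1 a=1 b=1 clk=1
t8.Δ5 c=0 f=0 e=0 d=0 g=1 a=1 b=1 clk=1
t9.Δ0 c=0 f=0 e=0 d=0 g=1 a=1 b=1 clk=1
t9.Δ1 c=0 f=0 e=0 d=0 g=1 a=1 b=1 clk=0
t10.Δ0 c=0 f=0 e=0 d=0 g=1 a=1 b=1 clk=0
t10.Δ1 c=0 f=0 e=0 d=0 g=1 a=1 b=1 clk=1
t10.Δ2 c=0 f=1 e=0 d=0 g=1 a=1 b=1 clk=1
t10.Δ3 c=1 f=1 e=1 d=0 g=1 a=1 b=1 clk=1
t10.Δ4 c=0 f=1 e=1 d=1 g=1 a=1 b=1 clk=1
t10.Δ5 c=0 f=1 e=1 d=0 g=1 a=1 b=1 clk=1
t11.Δ0 c=0 f=1 e=1 d=0 g=1 a=1 b=1 clk=1
t11.Δ1 c=0 f=1 e=1 d=0 g=1 a=1 b=1 clk=0
t12.Δ0 c=0 f=1 e=1 d=0 g=1 a=1 b=1 clk=0
t12.Δ1 c=0 f=1 e=1 d=0 g=1 a=1 b=1 clk=1
t12.Δ2 c=0 f=0 e=1 d=0 g=1 a=1 b=1 clk=1
t12.Δ3 c=1 f=0 e=0 d=0 g=1 a=1 b=1 clk=1
t12.Δ4 c=0 f=0 e=0 d=1 g=1 a=1 b=1 clk=1
t12.Δ5 c=0 f=0 e=0 d=0 g=1 a=1 b=1 clk=1
t13.Δ0 c=0 f=0 e=0 d=0 g=1 a=1 b=1 clk=1
t13.Δ1 c=0 f=0 e=0 d=0 g=1 a=1 b=1 clk=0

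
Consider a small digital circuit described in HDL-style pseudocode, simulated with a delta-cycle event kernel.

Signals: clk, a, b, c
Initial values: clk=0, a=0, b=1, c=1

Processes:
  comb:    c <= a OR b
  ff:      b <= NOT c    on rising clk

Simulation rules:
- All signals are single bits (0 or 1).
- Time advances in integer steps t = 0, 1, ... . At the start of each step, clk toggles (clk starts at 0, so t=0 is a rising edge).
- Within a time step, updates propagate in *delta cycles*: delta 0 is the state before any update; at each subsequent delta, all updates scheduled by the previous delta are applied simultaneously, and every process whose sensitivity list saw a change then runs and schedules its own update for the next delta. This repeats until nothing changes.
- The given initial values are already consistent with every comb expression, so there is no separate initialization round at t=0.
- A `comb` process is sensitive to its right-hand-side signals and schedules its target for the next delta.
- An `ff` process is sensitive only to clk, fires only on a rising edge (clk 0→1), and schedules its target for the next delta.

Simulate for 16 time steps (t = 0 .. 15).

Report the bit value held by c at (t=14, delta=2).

t=0 Δ0: clk=0 b=1 a=0 c=1
  Δ1: clk:0→1
  Δ2: b:1→0
  Δ3: c:1→0
  (3Δ to stable)
t=1 Δ0: clk=1 b=0 a=0 c=0
  Δ1: clk:1→0
  (1Δ to stable)
t=2 Δ0: clk=0 b=0 a=0 c=0
  Δ1: clk:0→1
  Δ2: b:0→1
  Δ3: c:0→1
  (3Δ to stable)
t=3 Δ0: clk=1 b=1 a=0 c=1
  Δ1: clk:1→0
  (1Δ to stable)
t=4 Δ0: clk=0 b=1 a=0 c=1
  Δ1: clk:0→1
  Δ2: b:1→0
  Δ3: c:1→0
  (3Δ to stable)
t=5 Δ0: clk=1 b=0 a=0 c=0
  Δ1: clk:1→0
  (1Δ to stable)
t=6 Δ0: clk=0 b=0 a=0 c=0
  Δ1: clk:0→1
  Δ2: b:0→1
  Δ3: c:0→1
  (3Δ to stable)
t=7 Δ0: clk=1 b=1 a=0 c=1
  Δ1: clk:1→0
  (1Δ to stable)
t=8 Δ0: clk=0 b=1 a=0 c=1
  Δ1: clk:0→1
  Δ2: b:1→0
  Δ3: c:1→0
  (3Δ to stable)
t=9 Δ0: clk=1 b=0 a=0 c=0
  Δ1: clk:1→0
  (1Δ to stable)
t=10 Δ0: clk=0 b=0 a=0 c=0
  Δ1: clk:0→1
  Δ2: b:0→1
  Δ3: c:0→1
  (3Δ to stable)
t=11 Δ0: clk=1 b=1 a=0 c=1
  Δ1: clk:1→0
  (1Δ to stable)
t=12 Δ0: clk=0 b=1 a=0 c=1
  Δ1: clk:0→1
  Δ2: b:1→0
  Δ3: c:1→0
  (3Δ to stable)
t=13 Δ0: clk=1 b=0 a=0 c=0
  Δ1: clk:1→0
  (1Δ to stable)
t=14 Δ0: clk=0 b=0 a=0 c=0
  Δ1: clk:0→1
  Δ2: b:0→1
  Δ3: c:0→1
  (3Δ to stable)
t=15 Δ0: clk=1 b=1 a=0 c=1
  Δ1: clk:1→0
  (1Δ to stable)

0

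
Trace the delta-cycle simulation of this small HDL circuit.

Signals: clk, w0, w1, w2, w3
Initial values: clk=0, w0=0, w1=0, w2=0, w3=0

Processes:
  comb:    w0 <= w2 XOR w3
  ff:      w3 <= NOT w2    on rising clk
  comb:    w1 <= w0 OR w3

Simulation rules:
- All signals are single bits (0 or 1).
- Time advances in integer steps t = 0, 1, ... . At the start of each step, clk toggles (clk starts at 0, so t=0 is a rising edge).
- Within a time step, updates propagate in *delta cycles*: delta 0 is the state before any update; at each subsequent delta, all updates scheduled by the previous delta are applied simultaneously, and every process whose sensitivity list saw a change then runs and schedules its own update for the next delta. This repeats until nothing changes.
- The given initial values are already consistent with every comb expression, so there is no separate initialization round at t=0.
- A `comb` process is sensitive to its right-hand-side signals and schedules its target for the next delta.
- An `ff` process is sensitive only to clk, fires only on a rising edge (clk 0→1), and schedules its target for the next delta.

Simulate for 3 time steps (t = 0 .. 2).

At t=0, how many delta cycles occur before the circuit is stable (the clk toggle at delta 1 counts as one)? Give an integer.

[bits: w2,w1,clk,w0,w3]
t=0: Δ0=00000 Δ1=00100 Δ2=00101 Δ3=01111 | 3Δ
t=1: Δ0=01111 Δ1=01011 | 1Δ
t=2: Δ0=01011 Δ1=01111 | 1Δ

3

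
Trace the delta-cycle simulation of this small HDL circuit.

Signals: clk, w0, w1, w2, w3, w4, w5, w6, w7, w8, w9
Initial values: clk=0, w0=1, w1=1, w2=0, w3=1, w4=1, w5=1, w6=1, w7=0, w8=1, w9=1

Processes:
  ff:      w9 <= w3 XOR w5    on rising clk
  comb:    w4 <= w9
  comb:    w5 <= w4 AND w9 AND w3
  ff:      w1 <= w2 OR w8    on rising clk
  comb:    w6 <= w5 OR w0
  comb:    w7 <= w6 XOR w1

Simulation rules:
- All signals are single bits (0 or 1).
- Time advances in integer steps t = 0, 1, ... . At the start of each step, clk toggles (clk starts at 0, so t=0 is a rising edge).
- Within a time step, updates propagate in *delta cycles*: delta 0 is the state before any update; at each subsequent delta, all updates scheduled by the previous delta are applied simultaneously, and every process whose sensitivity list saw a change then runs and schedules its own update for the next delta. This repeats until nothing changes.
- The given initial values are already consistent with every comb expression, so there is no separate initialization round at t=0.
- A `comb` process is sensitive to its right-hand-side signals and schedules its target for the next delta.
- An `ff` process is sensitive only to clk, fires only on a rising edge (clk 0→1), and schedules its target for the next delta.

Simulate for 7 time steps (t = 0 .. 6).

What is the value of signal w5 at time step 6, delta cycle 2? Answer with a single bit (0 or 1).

t=0 Δ0: w5=1 w4=1 w6=1 clk=0 w9=1 w8=1 w7=0 w3=1 w0=1 w2=0 w1=1
  Δ1: clk:0→1
  Δ2: w9:1→0
  Δ3: w5:1→0, w4:1→0
  (3Δ to stable)
t=1 Δ0: w5=0 w4=0 w6=1 clk=1 w9=0 w8=1 w7=0 w3=1 w0=1 w2=0 w1=1
  Δ1: clk:1→0
  (1Δ to stable)
t=2 Δ0: w5=0 w4=0 w6=1 clk=0 w9=0 w8=1 w7=0 w3=1 w0=1 w2=0 w1=1
  Δ1: clk:0→1
  Δ2: w9:0→1
  Δ3: w4:0→1
  Δ4: w5:0→1
  (4Δ to stable)
t=3 Δ0: w5=1 w4=1 w6=1 clk=1 w9=1 w8=1 w7=0 w3=1 w0=1 w2=0 w1=1
  Δ1: clk:1→0
  (1Δ to stable)
t=4 Δ0: w5=1 w4=1 w6=1 clk=0 w9=1 w8=1 w7=0 w3=1 w0=1 w2=0 w1=1
  Δ1: clk:0→1
  Δ2: w9:1→0
  Δ3: w5:1→0, w4:1→0
  (3Δ to stable)
t=5 Δ0: w5=0 w4=0 w6=1 clk=1 w9=0 w8=1 w7=0 w3=1 w0=1 w2=0 w1=1
  Δ1: clk:1→0
  (1Δ to stable)
t=6 Δ0: w5=0 w4=0 w6=1 clk=0 w9=0 w8=1 w7=0 w3=1 w0=1 w2=0 w1=1
  Δ1: clk:0→1
  Δ2: w9:0→1
  Δ3: w4:0→1
  Δ4: w5:0→1
  (4Δ to stable)

0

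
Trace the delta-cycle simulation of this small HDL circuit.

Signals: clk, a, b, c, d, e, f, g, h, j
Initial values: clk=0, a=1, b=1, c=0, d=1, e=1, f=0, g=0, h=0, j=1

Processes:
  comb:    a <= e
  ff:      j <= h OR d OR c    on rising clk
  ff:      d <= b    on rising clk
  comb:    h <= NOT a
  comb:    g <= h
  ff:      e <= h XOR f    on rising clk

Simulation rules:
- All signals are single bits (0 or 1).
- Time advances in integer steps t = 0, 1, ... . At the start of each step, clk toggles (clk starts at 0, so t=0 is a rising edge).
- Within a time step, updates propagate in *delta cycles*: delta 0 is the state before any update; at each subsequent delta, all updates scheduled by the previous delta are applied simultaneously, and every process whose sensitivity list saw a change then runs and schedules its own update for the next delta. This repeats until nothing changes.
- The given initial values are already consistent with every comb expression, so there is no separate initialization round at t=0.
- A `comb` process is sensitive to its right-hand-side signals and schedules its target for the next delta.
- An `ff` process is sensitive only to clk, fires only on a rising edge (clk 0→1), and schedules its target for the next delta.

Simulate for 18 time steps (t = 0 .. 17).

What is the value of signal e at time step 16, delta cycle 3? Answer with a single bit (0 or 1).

0

[bits: c,g,f,j,d,a,h,clk,b,e]
t=0: Δ0=0001110011 Δ1=0001110111 Δ2=0001110110 Δ3=0001100110 Δ4=0001101110 Δ5=0101101110 | 5Δ
t=1: Δ0=0101101110 Δ1=0101101010 | 1Δ
t=2: Δ0=0101101010 Δ1=0101101110 Δ2=0101101111 Δ3=0101111111 Δ4=0101110111 Δ5=0001110111 | 5Δ
t=3: Δ0=0001110111 Δ1=0001110011 | 1Δ
t=4: Δ0=0001110011 Δ1=0001110111 Δ2=0001110110 Δ3=0001100110 Δ4=0001101110 Δ5=0101101110 | 5Δ
t=5: Δ0=0101101110 Δ1=0101101010 | 1Δ
t=6: Δ0=0101101010 Δ1=0101101110 Δ2=0101101111 Δ3=0101111111 Δ4=0101110111 Δ5=0001110111 | 5Δ
t=7: Δ0=0001110111 Δ1=0001110011 | 1Δ
t=8: Δ0=0001110011 Δ1=0001110111 Δ2=0001110110 Δ3=0001100110 Δ4=0001101110 Δ5=0101101110 | 5Δ
t=9: Δ0=0101101110 Δ1=0101101010 | 1Δ
t=10: Δ0=0101101010 Δ1=0101101110 Δ2=0101101111 Δ3=0101111111 Δ4=0101110111 Δ5=0001110111 | 5Δ
t=11: Δ0=0001110111 Δ1=0001110011 | 1Δ
t=12: Δ0=0001110011 Δ1=0001110111 Δ2=0001110110 Δ3=0001100110 Δ4=0001101110 Δ5=0101101110 | 5Δ
t=13: Δ0=0101101110 Δ1=0101101010 | 1Δ
t=14: Δ0=0101101010 Δ1=0101101110 Δ2=0101101111 Δ3=0101111111 Δ4=0101110111 Δ5=0001110111 | 5Δ
t=15: Δ0=0001110111 Δ1=0001110011 | 1Δ
t=16: Δ0=0001110011 Δ1=0001110111 Δ2=0001110110 Δ3=0001100110 Δ4=0001101110 Δ5=0101101110 | 5Δ
t=17: Δ0=0101101110 Δ1=0101101010 | 1Δ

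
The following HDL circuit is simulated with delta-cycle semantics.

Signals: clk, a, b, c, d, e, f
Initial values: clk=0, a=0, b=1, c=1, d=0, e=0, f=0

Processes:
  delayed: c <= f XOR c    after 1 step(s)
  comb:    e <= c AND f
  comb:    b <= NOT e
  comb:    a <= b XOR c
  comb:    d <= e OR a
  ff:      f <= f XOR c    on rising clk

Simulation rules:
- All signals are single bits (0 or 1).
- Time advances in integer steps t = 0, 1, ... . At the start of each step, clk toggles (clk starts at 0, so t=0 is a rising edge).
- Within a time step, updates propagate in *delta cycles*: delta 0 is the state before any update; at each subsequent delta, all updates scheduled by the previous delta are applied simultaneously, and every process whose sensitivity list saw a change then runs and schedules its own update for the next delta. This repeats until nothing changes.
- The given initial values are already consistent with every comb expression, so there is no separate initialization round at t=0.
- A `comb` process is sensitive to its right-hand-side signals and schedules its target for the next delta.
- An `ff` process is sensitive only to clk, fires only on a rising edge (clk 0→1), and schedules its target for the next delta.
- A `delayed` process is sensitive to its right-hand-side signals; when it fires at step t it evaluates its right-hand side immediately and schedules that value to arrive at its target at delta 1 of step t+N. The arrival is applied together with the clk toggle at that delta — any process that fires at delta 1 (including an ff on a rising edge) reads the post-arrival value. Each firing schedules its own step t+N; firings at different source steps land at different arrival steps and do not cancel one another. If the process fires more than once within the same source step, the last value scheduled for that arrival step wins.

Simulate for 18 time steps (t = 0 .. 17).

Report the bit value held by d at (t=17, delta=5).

1

[bits: clk,c,a,f,e,d,b]
t=0: Δ0=0100001 Δ1=1100001 Δ2=1101001 Δ3=1101101 Δ4=1101110 Δ5=1111110 | 5Δ
t=1: Δ0=1111110 Δ1=0011110 Δ2=0001010 Δ3=0001001 Δ4=0011001 Δ5=0011011 | 5Δ
t=2: Δ0=0011011 Δ1=1111011 Δ2=1100111 Δ3=1100010 Δ4=1110001 Δ5=1100011 Δ6=1100001 | 6Δ
t=3: Δ0=1100001 Δ1=0100001 | 1Δ
t=4: Δ0=0100001 Δ1=1100001 Δ2=1101001 Δ3=1101101 Δ4=1101110 Δ5=1111110 | 5Δ
t=5: Δ0=1111110 Δ1=0011110 Δ2=0001010 Δ3=0001001 Δ4=0011001 Δ5=0011011 | 5Δ
t=6: Δ0=0011011 Δ1=1111011 Δ2=1100111 Δ3=1100010 Δ4=1110001 Δ5=1100011 Δ6=1100001 | 6Δ
t=7: Δ0=1100001 Δ1=0100001 | 1Δ
t=8: Δ0=0100001 Δ1=1100001 Δ2=1101001 Δ3=1101101 Δ4=1101110 Δ5=1111110 | 5Δ
t=9: Δ0=1111110 Δ1=0011110 Δ2=0001010 Δ3=0001001 Δ4=0011001 Δ5=0011011 | 5Δ
t=10: Δ0=0011011 Δ1=1111011 Δ2=1100111 Δ3=1100010 Δ4=1110001 Δ5=1100011 Δ6=1100001 | 6Δ
t=11: Δ0=1100001 Δ1=0100001 | 1Δ
t=12: Δ0=0100001 Δ1=1100001 Δ2=1101001 Δ3=1101101 Δ4=1101110 Δ5=1111110 | 5Δ
t=13: Δ0=1111110 Δ1=0011110 Δ2=0001010 Δ3=0001001 Δ4=0011001 Δ5=0011011 | 5Δ
t=14: Δ0=0011011 Δ1=1111011 Δ2=1100111 Δ3=1100010 Δ4=1110001 Δ5=1100011 Δ6=1100001 | 6Δ
t=15: Δ0=1100001 Δ1=0100001 | 1Δ
t=16: Δ0=0100001 Δ1=1100001 Δ2=1101001 Δ3=1101101 Δ4=1101110 Δ5=1111110 | 5Δ
t=17: Δ0=1111110 Δ1=0011110 Δ2=0001010 Δ3=0001001 Δ4=0011001 Δ5=0011011 | 5Δ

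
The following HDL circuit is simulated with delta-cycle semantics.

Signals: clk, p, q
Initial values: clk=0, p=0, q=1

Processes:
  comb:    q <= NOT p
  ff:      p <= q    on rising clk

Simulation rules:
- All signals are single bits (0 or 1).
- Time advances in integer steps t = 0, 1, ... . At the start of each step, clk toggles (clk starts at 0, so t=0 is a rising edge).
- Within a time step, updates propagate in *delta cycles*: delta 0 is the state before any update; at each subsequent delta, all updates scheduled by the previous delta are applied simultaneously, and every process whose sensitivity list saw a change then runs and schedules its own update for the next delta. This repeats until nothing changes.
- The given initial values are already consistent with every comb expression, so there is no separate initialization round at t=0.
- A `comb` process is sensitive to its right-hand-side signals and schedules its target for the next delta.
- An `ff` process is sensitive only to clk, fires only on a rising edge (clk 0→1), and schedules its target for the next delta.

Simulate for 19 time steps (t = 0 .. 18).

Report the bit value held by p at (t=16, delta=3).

1

[bits: clk,q,p]
t=0: Δ0=010 Δ1=110 Δ2=111 Δ3=101 | 3Δ
t=1: Δ0=101 Δ1=001 | 1Δ
t=2: Δ0=001 Δ1=101 Δ2=100 Δ3=110 | 3Δ
t=3: Δ0=110 Δ1=010 | 1Δ
t=4: Δ0=010 Δ1=110 Δ2=111 Δ3=101 | 3Δ
t=5: Δ0=101 Δ1=001 | 1Δ
t=6: Δ0=001 Δ1=101 Δ2=100 Δ3=110 | 3Δ
t=7: Δ0=110 Δ1=010 | 1Δ
t=8: Δ0=010 Δ1=110 Δ2=111 Δ3=101 | 3Δ
t=9: Δ0=101 Δ1=001 | 1Δ
t=10: Δ0=001 Δ1=101 Δ2=100 Δ3=110 | 3Δ
t=11: Δ0=110 Δ1=010 | 1Δ
t=12: Δ0=010 Δ1=110 Δ2=111 Δ3=101 | 3Δ
t=13: Δ0=101 Δ1=001 | 1Δ
t=14: Δ0=001 Δ1=101 Δ2=100 Δ3=110 | 3Δ
t=15: Δ0=110 Δ1=010 | 1Δ
t=16: Δ0=010 Δ1=110 Δ2=111 Δ3=101 | 3Δ
t=17: Δ0=101 Δ1=001 | 1Δ
t=18: Δ0=001 Δ1=101 Δ2=100 Δ3=110 | 3Δ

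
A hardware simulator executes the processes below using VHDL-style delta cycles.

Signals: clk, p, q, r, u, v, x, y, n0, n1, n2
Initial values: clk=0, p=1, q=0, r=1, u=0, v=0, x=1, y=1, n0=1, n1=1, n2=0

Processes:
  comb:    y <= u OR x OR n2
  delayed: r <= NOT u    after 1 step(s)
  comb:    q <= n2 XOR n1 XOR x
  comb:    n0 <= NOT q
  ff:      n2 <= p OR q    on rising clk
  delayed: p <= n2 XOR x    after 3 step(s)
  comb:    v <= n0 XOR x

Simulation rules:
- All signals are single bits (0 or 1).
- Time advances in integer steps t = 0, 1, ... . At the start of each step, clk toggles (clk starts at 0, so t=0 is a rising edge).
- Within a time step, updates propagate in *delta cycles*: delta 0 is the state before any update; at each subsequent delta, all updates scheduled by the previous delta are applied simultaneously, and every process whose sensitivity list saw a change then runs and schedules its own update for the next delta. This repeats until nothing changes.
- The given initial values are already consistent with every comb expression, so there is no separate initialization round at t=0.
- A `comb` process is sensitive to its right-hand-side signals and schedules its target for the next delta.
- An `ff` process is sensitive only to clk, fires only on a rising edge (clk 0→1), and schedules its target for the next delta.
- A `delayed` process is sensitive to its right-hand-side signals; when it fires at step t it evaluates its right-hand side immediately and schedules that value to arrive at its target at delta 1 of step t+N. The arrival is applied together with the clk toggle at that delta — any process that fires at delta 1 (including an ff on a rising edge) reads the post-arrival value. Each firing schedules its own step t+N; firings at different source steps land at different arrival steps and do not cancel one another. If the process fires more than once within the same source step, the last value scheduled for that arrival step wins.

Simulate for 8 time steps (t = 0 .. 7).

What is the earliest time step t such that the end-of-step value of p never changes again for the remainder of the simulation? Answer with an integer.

[bits: n0,x,p,r,n2,v,n1,y,u,clk,q]
t=0: Δ0=11110011000 Δ1=11110011010 Δ2=11111011010 Δ3=11111011011 Δ4=01111011011 Δ5=01111111011 | 5Δ
t=1: Δ0=01111111011 Δ1=01111111001 | 1Δ
t=2: Δ0=01111111001 Δ1=01111111011 | 1Δ
t=3: Δ0=01111111011 Δ1=01011111001 | 1Δ
t=4: Δ0=01011111001 Δ1=01011111011 | 1Δ
t=5: Δ0=01011111011 Δ1=01011111001 | 1Δ
t=6: Δ0=01011111001 Δ1=01011111011 | 1Δ
t=7: Δ0=01011111011 Δ1=01011111001 | 1Δ

3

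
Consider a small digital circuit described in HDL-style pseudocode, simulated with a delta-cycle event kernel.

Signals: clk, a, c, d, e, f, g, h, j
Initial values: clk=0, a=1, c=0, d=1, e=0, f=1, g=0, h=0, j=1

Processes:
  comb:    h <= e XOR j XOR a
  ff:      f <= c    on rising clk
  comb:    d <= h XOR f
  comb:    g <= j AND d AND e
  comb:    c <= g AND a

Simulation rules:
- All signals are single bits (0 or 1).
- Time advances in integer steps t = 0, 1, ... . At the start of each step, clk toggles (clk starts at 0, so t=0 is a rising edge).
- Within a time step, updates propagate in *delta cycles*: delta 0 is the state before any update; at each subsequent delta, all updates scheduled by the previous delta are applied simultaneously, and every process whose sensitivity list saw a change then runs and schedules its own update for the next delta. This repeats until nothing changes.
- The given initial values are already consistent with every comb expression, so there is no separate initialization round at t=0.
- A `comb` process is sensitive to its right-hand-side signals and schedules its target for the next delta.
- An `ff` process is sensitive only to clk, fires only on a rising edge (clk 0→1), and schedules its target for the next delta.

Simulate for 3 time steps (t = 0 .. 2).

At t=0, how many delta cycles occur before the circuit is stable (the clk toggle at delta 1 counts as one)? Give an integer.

t0.Δ0 clk=0 a=1 f=1 d=1 g=0 e=0 h=0 j=1 c=0
t0.Δ1 clk=1 a=1 f=1 d=1 g=0 e=0 h=0 j=1 c=0
t0.Δ2 clk=1 a=1 f=0 d=1 g=0 e=0 h=0 j=1 c=0
t0.Δ3 clk=1 a=1 f=0 d=0 g=0 e=0 h=0 j=1 c=0
t1.Δ0 clk=1 a=1 f=0 d=0 g=0 e=0 h=0 j=1 c=0
t1.Δ1 clk=0 a=1 f=0 d=0 g=0 e=0 h=0 j=1 c=0
t2.Δ0 clk=0 a=1 f=0 d=0 g=0 e=0 h=0 j=1 c=0
t2.Δ1 clk=1 a=1 f=0 d=0 g=0 e=0 h=0 j=1 c=0

3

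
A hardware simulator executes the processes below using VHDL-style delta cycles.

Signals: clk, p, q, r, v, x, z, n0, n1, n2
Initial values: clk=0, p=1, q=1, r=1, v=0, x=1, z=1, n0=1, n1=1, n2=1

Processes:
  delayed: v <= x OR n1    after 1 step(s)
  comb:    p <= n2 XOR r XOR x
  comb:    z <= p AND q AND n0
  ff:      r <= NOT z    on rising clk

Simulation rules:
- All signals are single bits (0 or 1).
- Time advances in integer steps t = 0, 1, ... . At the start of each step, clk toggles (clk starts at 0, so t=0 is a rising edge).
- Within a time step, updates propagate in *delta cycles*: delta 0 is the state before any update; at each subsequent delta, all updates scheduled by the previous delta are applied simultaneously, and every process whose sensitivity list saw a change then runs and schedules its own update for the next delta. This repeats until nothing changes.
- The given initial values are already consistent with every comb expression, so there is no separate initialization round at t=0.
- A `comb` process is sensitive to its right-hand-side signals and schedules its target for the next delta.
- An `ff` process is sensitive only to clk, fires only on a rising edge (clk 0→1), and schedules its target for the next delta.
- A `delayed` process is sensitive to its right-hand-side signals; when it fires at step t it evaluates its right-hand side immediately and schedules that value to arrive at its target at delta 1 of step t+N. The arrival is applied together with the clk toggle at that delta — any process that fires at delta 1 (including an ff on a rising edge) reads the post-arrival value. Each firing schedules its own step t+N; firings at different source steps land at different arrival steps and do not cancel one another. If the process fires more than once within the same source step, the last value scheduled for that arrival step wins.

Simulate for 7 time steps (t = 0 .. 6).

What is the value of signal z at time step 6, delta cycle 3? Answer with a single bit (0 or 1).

t0.Δ0 z=1 v=0 r=1 n2=1 n0=1 clk=0 p=1 q=1 n1=1 x=1
t0.Δ1 z=1 v=0 r=1 n2=1 n0=1 clk=1 p=1 q=1 n1=1 x=1
t0.Δ2 z=1 v=0 r=0 n2=1 n0=1 clk=1 p=1 q=1 n1=1 x=1
t0.Δ3 z=1 v=0 r=0 n2=1 n0=1 clk=1 p=0 q=1 n1=1 x=1
t0.Δ4 z=0 v=0 r=0 n2=1 n0=1 clk=1 p=0 q=1 n1=1 x=1
t1.Δ0 z=0 v=0 r=0 n2=1 n0=1 clk=1 p=0 q=1 n1=1 x=1
t1.Δ1 z=0 v=0 r=0 n2=1 n0=1 clk=0 p=0 q=1 n1=1 x=1
t2.Δ0 z=0 v=0 r=0 n2=1 n0=1 clk=0 p=0 q=1 n1=1 x=1
t2.Δ1 z=0 v=0 r=0 n2=1 n0=1 clk=1 p=0 q=1 n1=1 x=1
t2.Δ2 z=0 v=0 r=1 n2=1 n0=1 clk=1 p=0 q=1 n1=1 x=1
t2.Δ3 z=0 v=0 r=1 n2=1 n0=1 clk=1 p=1 q=1 n1=1 x=1
t2.Δ4 z=1 v=0 r=1 n2=1 n0=1 clk=1 p=1 q=1 n1=1 x=1
t3.Δ0 z=1 v=0 r=1 n2=1 n0=1 clk=1 p=1 q=1 n1=1 x=1
t3.Δ1 z=1 v=0 r=1 n2=1 n0=1 clk=0 p=1 q=1 n1=1 x=1
t4.Δ0 z=1 v=0 r=1 n2=1 n0=1 clk=0 p=1 q=1 n1=1 x=1
t4.Δ1 z=1 v=0 r=1 n2=1 n0=1 clk=1 p=1 q=1 n1=1 x=1
t4.Δ2 z=1 v=0 r=0 n2=1 n0=1 clk=1 p=1 q=1 n1=1 x=1
t4.Δ3 z=1 v=0 r=0 n2=1 n0=1 clk=1 p=0 q=1 n1=1 x=1
t4.Δ4 z=0 v=0 r=0 n2=1 n0=1 clk=1 p=0 q=1 n1=1 x=1
t5.Δ0 z=0 v=0 r=0 n2=1 n0=1 clk=1 p=0 q=1 n1=1 x=1
t5.Δ1 z=0 v=0 r=0 n2=1 n0=1 clk=0 p=0 q=1 n1=1 x=1
t6.Δ0 z=0 v=0 r=0 n2=1 n0=1 clk=0 p=0 q=1 n1=1 x=1
t6.Δ1 z=0 v=0 r=0 n2=1 n0=1 clk=1 p=0 q=1 n1=1 x=1
t6.Δ2 z=0 v=0 r=1 n2=1 n0=1 clk=1 p=0 q=1 n1=1 x=1
t6.Δ3 z=0 v=0 r=1 n2=1 n0=1 clk=1 p=1 q=1 n1=1 x=1
t6.Δ4 z=1 v=0 r=1 n2=1 n0=1 clk=1 p=1 q=1 n1=1 x=1

0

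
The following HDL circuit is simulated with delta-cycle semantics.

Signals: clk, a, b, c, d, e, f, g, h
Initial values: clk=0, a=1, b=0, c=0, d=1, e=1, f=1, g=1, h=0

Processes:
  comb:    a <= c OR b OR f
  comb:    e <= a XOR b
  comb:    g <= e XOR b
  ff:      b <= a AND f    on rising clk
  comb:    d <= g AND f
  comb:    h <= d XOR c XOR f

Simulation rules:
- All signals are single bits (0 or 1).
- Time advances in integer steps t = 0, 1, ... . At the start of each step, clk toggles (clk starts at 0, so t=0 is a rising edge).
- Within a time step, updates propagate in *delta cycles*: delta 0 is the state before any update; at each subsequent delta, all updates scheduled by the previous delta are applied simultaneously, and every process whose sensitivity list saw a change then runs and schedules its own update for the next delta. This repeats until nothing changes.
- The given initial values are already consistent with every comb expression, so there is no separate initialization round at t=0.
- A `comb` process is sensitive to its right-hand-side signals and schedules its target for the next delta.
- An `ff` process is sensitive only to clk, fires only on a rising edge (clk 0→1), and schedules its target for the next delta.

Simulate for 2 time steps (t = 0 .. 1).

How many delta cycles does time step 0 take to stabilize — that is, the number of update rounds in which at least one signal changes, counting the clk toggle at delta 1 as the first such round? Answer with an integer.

t0.Δ0 clk=0 h=0 e=1 f=1 c=0 d=1 g=1 b=0 a=1
t0.Δ1 clk=1 h=0 e=1 f=1 c=0 d=1 g=1 b=0 a=1
t0.Δ2 clk=1 h=0 e=1 f=1 c=0 d=1 g=1 b=1 a=1
t0.Δ3 clk=1 h=0 e=0 f=1 c=0 d=1 g=0 b=1 a=1
t0.Δ4 clk=1 h=0 e=0 f=1 c=0 d=0 g=1 b=1 a=1
t0.Δ5 clk=1 h=1 e=0 f=1 c=0 d=1 g=1 b=1 a=1
t0.Δ6 clk=1 h=0 e=0 f=1 c=0 d=1 g=1 b=1 a=1
t1.Δ0 clk=1 h=0 e=0 f=1 c=0 d=1 g=1 b=1 a=1
t1.Δ1 clk=0 h=0 e=0 f=1 c=0 d=1 g=1 b=1 a=1

6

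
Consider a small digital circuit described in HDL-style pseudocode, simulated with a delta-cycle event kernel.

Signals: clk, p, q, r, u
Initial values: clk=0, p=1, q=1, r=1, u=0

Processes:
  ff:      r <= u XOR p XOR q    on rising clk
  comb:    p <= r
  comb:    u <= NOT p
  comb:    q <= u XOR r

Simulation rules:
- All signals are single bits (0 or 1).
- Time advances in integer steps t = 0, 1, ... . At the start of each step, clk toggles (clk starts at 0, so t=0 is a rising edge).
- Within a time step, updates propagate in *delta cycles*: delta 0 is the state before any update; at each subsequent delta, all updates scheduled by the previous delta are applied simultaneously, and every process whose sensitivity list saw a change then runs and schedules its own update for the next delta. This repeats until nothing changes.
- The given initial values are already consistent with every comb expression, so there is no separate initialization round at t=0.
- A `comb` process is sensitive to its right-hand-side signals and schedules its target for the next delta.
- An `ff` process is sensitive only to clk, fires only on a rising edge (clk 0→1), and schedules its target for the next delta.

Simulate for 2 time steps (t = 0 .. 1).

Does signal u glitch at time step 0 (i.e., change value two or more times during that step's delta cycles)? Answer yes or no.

no

t=0 Δ0: r=1 p=1 q=1 u=0 clk=0
  Δ1: clk:0→1
  Δ2: r:1→0
  Δ3: p:1→0, q:1→0
  Δ4: u:0→1
  Δ5: q:0→1
  (5Δ to stable)
t=1 Δ0: r=0 p=0 q=1 u=1 clk=1
  Δ1: clk:1→0
  (1Δ to stable)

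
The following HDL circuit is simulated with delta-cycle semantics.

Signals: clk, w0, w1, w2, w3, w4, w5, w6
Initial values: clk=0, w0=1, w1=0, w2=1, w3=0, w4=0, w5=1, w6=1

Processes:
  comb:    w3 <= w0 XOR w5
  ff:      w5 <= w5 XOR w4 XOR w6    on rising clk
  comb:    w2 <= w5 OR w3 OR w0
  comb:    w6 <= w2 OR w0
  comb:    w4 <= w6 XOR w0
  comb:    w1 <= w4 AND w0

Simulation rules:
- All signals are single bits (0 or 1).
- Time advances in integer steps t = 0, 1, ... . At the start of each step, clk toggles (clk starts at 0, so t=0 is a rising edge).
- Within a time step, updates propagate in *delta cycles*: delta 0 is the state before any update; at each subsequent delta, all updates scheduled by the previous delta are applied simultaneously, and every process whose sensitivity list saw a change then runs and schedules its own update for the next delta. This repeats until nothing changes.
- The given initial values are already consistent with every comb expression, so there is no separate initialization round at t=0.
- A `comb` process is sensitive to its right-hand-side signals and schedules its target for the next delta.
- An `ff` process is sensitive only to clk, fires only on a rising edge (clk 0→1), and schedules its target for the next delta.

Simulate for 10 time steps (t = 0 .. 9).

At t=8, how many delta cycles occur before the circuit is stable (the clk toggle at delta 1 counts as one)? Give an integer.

[bits: w0,w2,w3,w4,w5,clk,w6,w1]
t=0: Δ0=11001010 Δ1=11001110 Δ2=11000110 Δ3=11100110 | 3Δ
t=1: Δ0=11100110 Δ1=11100010 | 1Δ
t=2: Δ0=11100010 Δ1=11100110 Δ2=11101110 Δ3=11001110 | 3Δ
t=3: Δ0=11001110 Δ1=11001010 | 1Δ
t=4: Δ0=11001010 Δ1=11001110 Δ2=11000110 Δ3=11100110 | 3Δ
t=5: Δ0=11100110 Δ1=11100010 | 1Δ
t=6: Δ0=11100010 Δ1=11100110 Δ2=11101110 Δ3=11001110 | 3Δ
t=7: Δ0=11001110 Δ1=11001010 | 1Δ
t=8: Δ0=11001010 Δ1=11001110 Δ2=11000110 Δ3=11100110 | 3Δ
t=9: Δ0=11100110 Δ1=11100010 | 1Δ

3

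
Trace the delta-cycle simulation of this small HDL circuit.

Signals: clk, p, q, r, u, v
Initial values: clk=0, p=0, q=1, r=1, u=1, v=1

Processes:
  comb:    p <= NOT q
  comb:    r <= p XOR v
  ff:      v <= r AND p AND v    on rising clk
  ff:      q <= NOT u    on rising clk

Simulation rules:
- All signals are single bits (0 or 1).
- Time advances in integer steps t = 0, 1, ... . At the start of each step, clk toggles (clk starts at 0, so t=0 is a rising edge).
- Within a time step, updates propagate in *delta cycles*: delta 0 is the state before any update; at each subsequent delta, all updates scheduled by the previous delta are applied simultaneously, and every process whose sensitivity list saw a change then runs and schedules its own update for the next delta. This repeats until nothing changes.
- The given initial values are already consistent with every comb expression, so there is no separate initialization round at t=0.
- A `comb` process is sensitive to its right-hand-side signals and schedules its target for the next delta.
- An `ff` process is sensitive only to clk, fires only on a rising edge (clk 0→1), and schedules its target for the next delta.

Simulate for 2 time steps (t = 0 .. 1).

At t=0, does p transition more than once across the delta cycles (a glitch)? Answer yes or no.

t0.Δ0 v=1 r=1 u=1 p=0 q=1 clk=0
t0.Δ1 v=1 r=1 u=1 p=0 q=1 clk=1
t0.Δ2 v=0 r=1 u=1 p=0 q=0 clk=1
t0.Δ3 v=0 r=0 u=1 p=1 q=0 clk=1
t0.Δ4 v=0 r=1 u=1 p=1 q=0 clk=1
t1.Δ0 v=0 r=1 u=1 p=1 q=0 clk=1
t1.Δ1 v=0 r=1 u=1 p=1 q=0 clk=0

no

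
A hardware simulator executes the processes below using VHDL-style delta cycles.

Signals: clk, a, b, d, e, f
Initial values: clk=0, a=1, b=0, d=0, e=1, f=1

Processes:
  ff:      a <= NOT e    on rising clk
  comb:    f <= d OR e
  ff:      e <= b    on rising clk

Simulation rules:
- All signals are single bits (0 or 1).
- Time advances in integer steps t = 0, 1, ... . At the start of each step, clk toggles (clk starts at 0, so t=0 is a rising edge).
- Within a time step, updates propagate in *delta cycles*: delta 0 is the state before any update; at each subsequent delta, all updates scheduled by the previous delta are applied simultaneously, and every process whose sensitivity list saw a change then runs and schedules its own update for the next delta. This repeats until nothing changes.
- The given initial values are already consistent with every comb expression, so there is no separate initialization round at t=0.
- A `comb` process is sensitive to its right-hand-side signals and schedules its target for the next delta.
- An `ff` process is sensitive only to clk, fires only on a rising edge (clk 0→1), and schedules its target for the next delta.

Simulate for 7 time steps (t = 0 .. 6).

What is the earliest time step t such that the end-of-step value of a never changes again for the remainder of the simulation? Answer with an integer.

2

[bits: d,b,a,f,e,clk]
t=0: Δ0=001110 Δ1=001111 Δ2=000101 Δ3=000001 | 3Δ
t=1: Δ0=000001 Δ1=000000 | 1Δ
t=2: Δ0=000000 Δ1=000001 Δ2=001001 | 2Δ
t=3: Δ0=001001 Δ1=001000 | 1Δ
t=4: Δ0=001000 Δ1=001001 | 1Δ
t=5: Δ0=001001 Δ1=001000 | 1Δ
t=6: Δ0=001000 Δ1=001001 | 1Δ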